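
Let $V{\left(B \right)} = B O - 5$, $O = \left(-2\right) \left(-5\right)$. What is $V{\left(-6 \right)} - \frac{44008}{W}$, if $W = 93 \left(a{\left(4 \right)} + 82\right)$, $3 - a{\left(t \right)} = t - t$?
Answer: $- \frac{557833}{7905} \approx -70.567$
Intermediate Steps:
$O = 10$
$a{\left(t \right)} = 3$ ($a{\left(t \right)} = 3 - \left(t - t\right) = 3 - 0 = 3 + 0 = 3$)
$W = 7905$ ($W = 93 \left(3 + 82\right) = 93 \cdot 85 = 7905$)
$V{\left(B \right)} = -5 + 10 B$ ($V{\left(B \right)} = B 10 - 5 = 10 B - 5 = -5 + 10 B$)
$V{\left(-6 \right)} - \frac{44008}{W} = \left(-5 + 10 \left(-6\right)\right) - \frac{44008}{7905} = \left(-5 - 60\right) - 44008 \cdot \frac{1}{7905} = -65 - \frac{44008}{7905} = - \frac{557833}{7905}$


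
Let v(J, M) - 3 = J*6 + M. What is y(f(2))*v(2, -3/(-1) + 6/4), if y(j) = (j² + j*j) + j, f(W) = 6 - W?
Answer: 702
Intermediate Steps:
v(J, M) = 3 + M + 6*J (v(J, M) = 3 + (J*6 + M) = 3 + (6*J + M) = 3 + (M + 6*J) = 3 + M + 6*J)
y(j) = j + 2*j² (y(j) = (j² + j²) + j = 2*j² + j = j + 2*j²)
y(f(2))*v(2, -3/(-1) + 6/4) = ((6 - 1*2)*(1 + 2*(6 - 1*2)))*(3 + (-3/(-1) + 6/4) + 6*2) = ((6 - 2)*(1 + 2*(6 - 2)))*(3 + (-3*(-1) + 6*(¼)) + 12) = (4*(1 + 2*4))*(3 + (3 + 3/2) + 12) = (4*(1 + 8))*(3 + 9/2 + 12) = (4*9)*(39/2) = 36*(39/2) = 702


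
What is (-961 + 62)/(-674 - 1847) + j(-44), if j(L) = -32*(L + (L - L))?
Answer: 3550467/2521 ≈ 1408.4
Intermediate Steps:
j(L) = -32*L (j(L) = -32*(L + 0) = -32*L)
(-961 + 62)/(-674 - 1847) + j(-44) = (-961 + 62)/(-674 - 1847) - 32*(-44) = -899/(-2521) + 1408 = -899*(-1/2521) + 1408 = 899/2521 + 1408 = 3550467/2521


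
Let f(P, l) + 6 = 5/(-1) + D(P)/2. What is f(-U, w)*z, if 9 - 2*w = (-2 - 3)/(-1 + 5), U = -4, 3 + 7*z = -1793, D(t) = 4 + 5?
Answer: 11674/7 ≈ 1667.7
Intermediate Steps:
D(t) = 9
z = -1796/7 (z = -3/7 + (1/7)*(-1793) = -3/7 - 1793/7 = -1796/7 ≈ -256.57)
w = 41/8 (w = 9/2 - (-2 - 3)/(2*(-1 + 5)) = 9/2 - (-5)/(2*4) = 9/2 - 1/2*(-5/4) = 9/2 + 5/8 = 41/8 ≈ 5.1250)
f(P, l) = -13/2 (f(P, l) = -6 + (5/(-1) + 9/2) = -6 + (5*(-1) + 9*(1/2)) = -6 + (-5 + 9/2) = -6 - 1/2 = -13/2)
f(-U, w)*z = -13/2*(-1796/7) = 11674/7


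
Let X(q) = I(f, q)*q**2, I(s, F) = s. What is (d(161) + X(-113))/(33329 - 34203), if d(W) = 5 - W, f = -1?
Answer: 12925/874 ≈ 14.788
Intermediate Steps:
X(q) = -q**2
(d(161) + X(-113))/(33329 - 34203) = ((5 - 1*161) - 1*(-113)**2)/(33329 - 34203) = ((5 - 161) - 1*12769)/(-874) = (-156 - 12769)*(-1/874) = -12925*(-1/874) = 12925/874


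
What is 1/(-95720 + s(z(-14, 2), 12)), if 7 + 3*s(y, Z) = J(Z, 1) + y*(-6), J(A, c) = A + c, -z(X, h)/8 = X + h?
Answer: -1/95910 ≈ -1.0426e-5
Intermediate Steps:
z(X, h) = -8*X - 8*h (z(X, h) = -8*(X + h) = -8*X - 8*h)
s(y, Z) = -2 - 2*y + Z/3 (s(y, Z) = -7/3 + ((Z + 1) + y*(-6))/3 = -7/3 + ((1 + Z) - 6*y)/3 = -7/3 + (1 + Z - 6*y)/3 = -7/3 + (1/3 - 2*y + Z/3) = -2 - 2*y + Z/3)
1/(-95720 + s(z(-14, 2), 12)) = 1/(-95720 + (-2 - 2*(-8*(-14) - 8*2) + (1/3)*12)) = 1/(-95720 + (-2 - 2*(112 - 16) + 4)) = 1/(-95720 + (-2 - 2*96 + 4)) = 1/(-95720 + (-2 - 192 + 4)) = 1/(-95720 - 190) = 1/(-95910) = -1/95910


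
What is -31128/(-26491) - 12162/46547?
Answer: 1126731474/1233076577 ≈ 0.91376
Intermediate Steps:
-31128/(-26491) - 12162/46547 = -31128*(-1/26491) - 12162*1/46547 = 31128/26491 - 12162/46547 = 1126731474/1233076577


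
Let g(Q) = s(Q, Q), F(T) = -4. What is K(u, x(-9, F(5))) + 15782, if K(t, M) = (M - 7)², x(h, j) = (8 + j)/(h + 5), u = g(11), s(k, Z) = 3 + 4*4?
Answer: 15846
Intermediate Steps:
s(k, Z) = 19 (s(k, Z) = 3 + 16 = 19)
g(Q) = 19
u = 19
x(h, j) = (8 + j)/(5 + h)
K(t, M) = (-7 + M)²
K(u, x(-9, F(5))) + 15782 = (-7 + (8 - 4)/(5 - 9))² + 15782 = (-7 + 4/(-4))² + 15782 = (-7 - ¼*4)² + 15782 = (-7 - 1)² + 15782 = (-8)² + 15782 = 64 + 15782 = 15846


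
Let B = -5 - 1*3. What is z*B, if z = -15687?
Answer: 125496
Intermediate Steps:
B = -8 (B = -5 - 3 = -8)
z*B = -15687*(-8) = 125496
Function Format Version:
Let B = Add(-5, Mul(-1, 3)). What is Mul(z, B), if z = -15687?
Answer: 125496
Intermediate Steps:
B = -8 (B = Add(-5, -3) = -8)
Mul(z, B) = Mul(-15687, -8) = 125496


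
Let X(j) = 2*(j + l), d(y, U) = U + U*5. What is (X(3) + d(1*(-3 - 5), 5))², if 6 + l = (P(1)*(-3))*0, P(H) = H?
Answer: 576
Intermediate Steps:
l = -6 (l = -6 + (1*(-3))*0 = -6 - 3*0 = -6 + 0 = -6)
d(y, U) = 6*U (d(y, U) = U + 5*U = 6*U)
X(j) = -12 + 2*j (X(j) = 2*(j - 6) = 2*(-6 + j) = -12 + 2*j)
(X(3) + d(1*(-3 - 5), 5))² = ((-12 + 2*3) + 6*5)² = ((-12 + 6) + 30)² = (-6 + 30)² = 24² = 576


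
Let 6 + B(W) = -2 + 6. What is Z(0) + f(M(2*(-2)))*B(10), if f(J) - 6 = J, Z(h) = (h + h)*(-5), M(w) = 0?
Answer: -12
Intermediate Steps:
Z(h) = -10*h (Z(h) = (2*h)*(-5) = -10*h)
f(J) = 6 + J
B(W) = -2 (B(W) = -6 + (-2 + 6) = -6 + 4 = -2)
Z(0) + f(M(2*(-2)))*B(10) = -10*0 + (6 + 0)*(-2) = 0 + 6*(-2) = 0 - 12 = -12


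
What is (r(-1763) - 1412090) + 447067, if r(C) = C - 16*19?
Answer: -967090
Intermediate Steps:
r(C) = -304 + C (r(C) = C - 304 = -304 + C)
(r(-1763) - 1412090) + 447067 = ((-304 - 1763) - 1412090) + 447067 = (-2067 - 1412090) + 447067 = -1414157 + 447067 = -967090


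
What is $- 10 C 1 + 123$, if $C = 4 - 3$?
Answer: $113$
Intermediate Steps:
$C = 1$
$- 10 C 1 + 123 = \left(-10\right) 1 \cdot 1 + 123 = \left(-10\right) 1 + 123 = -10 + 123 = 113$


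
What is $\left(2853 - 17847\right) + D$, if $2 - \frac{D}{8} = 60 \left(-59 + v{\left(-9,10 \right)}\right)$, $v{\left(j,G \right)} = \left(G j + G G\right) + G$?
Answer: $3742$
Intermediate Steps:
$v{\left(j,G \right)} = G + G^{2} + G j$ ($v{\left(j,G \right)} = \left(G j + G^{2}\right) + G = \left(G^{2} + G j\right) + G = G + G^{2} + G j$)
$D = 18736$ ($D = 16 - 8 \cdot 60 \left(-59 + 10 \left(1 + 10 - 9\right)\right) = 16 - 8 \cdot 60 \left(-59 + 10 \cdot 2\right) = 16 - 8 \cdot 60 \left(-59 + 20\right) = 16 - 8 \cdot 60 \left(-39\right) = 16 - -18720 = 16 + 18720 = 18736$)
$\left(2853 - 17847\right) + D = \left(2853 - 17847\right) + 18736 = -14994 + 18736 = 3742$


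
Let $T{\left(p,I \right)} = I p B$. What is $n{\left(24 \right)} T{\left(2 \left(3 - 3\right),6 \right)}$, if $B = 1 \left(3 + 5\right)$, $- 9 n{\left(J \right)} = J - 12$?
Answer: $0$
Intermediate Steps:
$n{\left(J \right)} = \frac{4}{3} - \frac{J}{9}$ ($n{\left(J \right)} = - \frac{J - 12}{9} = - \frac{-12 + J}{9} = \frac{4}{3} - \frac{J}{9}$)
$B = 8$ ($B = 1 \cdot 8 = 8$)
$T{\left(p,I \right)} = 8 I p$ ($T{\left(p,I \right)} = I p 8 = 8 I p$)
$n{\left(24 \right)} T{\left(2 \left(3 - 3\right),6 \right)} = \left(\frac{4}{3} - \frac{8}{3}\right) 8 \cdot 6 \cdot 2 \left(3 - 3\right) = \left(\frac{4}{3} - \frac{8}{3}\right) 8 \cdot 6 \cdot 2 \cdot 0 = - \frac{4 \cdot 8 \cdot 6 \cdot 0}{3} = \left(- \frac{4}{3}\right) 0 = 0$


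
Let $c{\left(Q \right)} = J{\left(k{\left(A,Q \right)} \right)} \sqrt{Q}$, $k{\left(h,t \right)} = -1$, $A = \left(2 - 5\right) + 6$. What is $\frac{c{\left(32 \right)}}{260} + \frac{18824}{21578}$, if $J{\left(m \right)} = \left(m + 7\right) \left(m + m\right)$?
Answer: $\frac{9412}{10789} - \frac{12 \sqrt{2}}{65} \approx 0.61128$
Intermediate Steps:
$A = 3$ ($A = -3 + 6 = 3$)
$J{\left(m \right)} = 2 m \left(7 + m\right)$ ($J{\left(m \right)} = \left(7 + m\right) 2 m = 2 m \left(7 + m\right)$)
$c{\left(Q \right)} = - 12 \sqrt{Q}$ ($c{\left(Q \right)} = 2 \left(-1\right) \left(7 - 1\right) \sqrt{Q} = 2 \left(-1\right) 6 \sqrt{Q} = - 12 \sqrt{Q}$)
$\frac{c{\left(32 \right)}}{260} + \frac{18824}{21578} = \frac{\left(-12\right) \sqrt{32}}{260} + \frac{18824}{21578} = - 12 \cdot 4 \sqrt{2} \cdot \frac{1}{260} + 18824 \cdot \frac{1}{21578} = - 48 \sqrt{2} \cdot \frac{1}{260} + \frac{9412}{10789} = - \frac{12 \sqrt{2}}{65} + \frac{9412}{10789} = \frac{9412}{10789} - \frac{12 \sqrt{2}}{65}$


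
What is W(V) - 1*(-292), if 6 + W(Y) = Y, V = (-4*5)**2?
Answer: 686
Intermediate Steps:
V = 400 (V = (-20)**2 = 400)
W(Y) = -6 + Y
W(V) - 1*(-292) = (-6 + 400) - 1*(-292) = 394 + 292 = 686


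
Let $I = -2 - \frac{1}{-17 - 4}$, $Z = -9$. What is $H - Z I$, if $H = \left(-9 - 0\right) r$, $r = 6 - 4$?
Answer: $- \frac{249}{7} \approx -35.571$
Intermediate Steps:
$r = 2$ ($r = 6 - 4 = 2$)
$I = - \frac{41}{21}$ ($I = -2 - \frac{1}{-21} = -2 - - \frac{1}{21} = -2 + \frac{1}{21} = - \frac{41}{21} \approx -1.9524$)
$H = -18$ ($H = \left(-9 - 0\right) 2 = \left(-9 + 0\right) 2 = \left(-9\right) 2 = -18$)
$H - Z I = -18 - \left(-9\right) \left(- \frac{41}{21}\right) = -18 - \frac{123}{7} = - \frac{249}{7}$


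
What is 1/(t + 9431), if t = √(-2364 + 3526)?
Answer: 9431/88942599 - √1162/88942599 ≈ 0.00010565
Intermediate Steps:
t = √1162 ≈ 34.088
1/(t + 9431) = 1/(√1162 + 9431) = 1/(9431 + √1162)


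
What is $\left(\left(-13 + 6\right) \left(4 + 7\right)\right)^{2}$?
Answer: $5929$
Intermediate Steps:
$\left(\left(-13 + 6\right) \left(4 + 7\right)\right)^{2} = \left(\left(-7\right) 11\right)^{2} = \left(-77\right)^{2} = 5929$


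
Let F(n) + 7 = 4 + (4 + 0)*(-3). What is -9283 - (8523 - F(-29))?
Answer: -17821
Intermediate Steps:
F(n) = -15 (F(n) = -7 + (4 + (4 + 0)*(-3)) = -7 + (4 + 4*(-3)) = -7 + (4 - 12) = -7 - 8 = -15)
-9283 - (8523 - F(-29)) = -9283 - (8523 - 1*(-15)) = -9283 - (8523 + 15) = -9283 - 1*8538 = -9283 - 8538 = -17821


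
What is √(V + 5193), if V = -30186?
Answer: 3*I*√2777 ≈ 158.09*I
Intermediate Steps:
√(V + 5193) = √(-30186 + 5193) = √(-24993) = 3*I*√2777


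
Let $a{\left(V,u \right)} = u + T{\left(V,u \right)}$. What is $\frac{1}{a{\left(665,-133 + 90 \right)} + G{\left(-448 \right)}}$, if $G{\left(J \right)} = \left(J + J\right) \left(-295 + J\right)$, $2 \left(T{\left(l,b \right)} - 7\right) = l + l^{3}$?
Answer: $\frac{1}{147705837} \approx 6.7702 \cdot 10^{-9}$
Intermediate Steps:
$T{\left(l,b \right)} = 7 + \frac{l}{2} + \frac{l^{3}}{2}$ ($T{\left(l,b \right)} = 7 + \frac{l + l^{3}}{2} = 7 + \left(\frac{l}{2} + \frac{l^{3}}{2}\right) = 7 + \frac{l}{2} + \frac{l^{3}}{2}$)
$a{\left(V,u \right)} = 7 + u + \frac{V}{2} + \frac{V^{3}}{2}$ ($a{\left(V,u \right)} = u + \left(7 + \frac{V}{2} + \frac{V^{3}}{2}\right) = 7 + u + \frac{V}{2} + \frac{V^{3}}{2}$)
$G{\left(J \right)} = 2 J \left(-295 + J\right)$
$\frac{1}{a{\left(665,-133 + 90 \right)} + G{\left(-448 \right)}} = \frac{1}{\left(7 + \left(-133 + 90\right) + \frac{1}{2} \cdot 665 + \frac{665^{3}}{2}\right) + 2 \left(-448\right) \left(-295 - 448\right)} = \frac{1}{\left(7 - 43 + \frac{665}{2} + \frac{1}{2} \cdot 294079625\right) + 2 \left(-448\right) \left(-743\right)} = \frac{1}{\left(7 - 43 + \frac{665}{2} + \frac{294079625}{2}\right) + 665728} = \frac{1}{147040109 + 665728} = \frac{1}{147705837}$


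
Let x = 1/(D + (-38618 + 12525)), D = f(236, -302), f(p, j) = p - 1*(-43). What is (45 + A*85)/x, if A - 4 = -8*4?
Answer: 60275690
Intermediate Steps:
A = -28 (A = 4 - 8*4 = 4 - 32 = -28)
f(p, j) = 43 + p (f(p, j) = p + 43 = 43 + p)
D = 279 (D = 43 + 236 = 279)
x = -1/25814 (x = 1/(279 + (-38618 + 12525)) = 1/(279 - 26093) = 1/(-25814) = -1/25814 ≈ -3.8739e-5)
(45 + A*85)/x = (45 - 28*85)/(-1/25814) = (45 - 2380)*(-25814) = -2335*(-25814) = 60275690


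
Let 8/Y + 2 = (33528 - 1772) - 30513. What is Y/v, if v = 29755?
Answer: 8/36925955 ≈ 2.1665e-7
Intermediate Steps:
Y = 8/1241 (Y = 8/(-2 + ((33528 - 1772) - 30513)) = 8/(-2 + (31756 - 30513)) = 8/(-2 + 1243) = 8/1241 ≈ 0.0064464)
Y/v = (8/1241)/29755 = (8/1241)*(1/29755) = 8/36925955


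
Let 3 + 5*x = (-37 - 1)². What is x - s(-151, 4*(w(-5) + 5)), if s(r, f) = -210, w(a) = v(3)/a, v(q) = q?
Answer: 2491/5 ≈ 498.20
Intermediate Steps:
w(a) = 3/a
x = 1441/5 (x = -⅗ + (-37 - 1)²/5 = -⅗ + (⅕)*(-38)² = -⅗ + (⅕)*1444 = -⅗ + 1444/5 = 1441/5 ≈ 288.20)
x - s(-151, 4*(w(-5) + 5)) = 1441/5 - 1*(-210) = 1441/5 + 210 = 2491/5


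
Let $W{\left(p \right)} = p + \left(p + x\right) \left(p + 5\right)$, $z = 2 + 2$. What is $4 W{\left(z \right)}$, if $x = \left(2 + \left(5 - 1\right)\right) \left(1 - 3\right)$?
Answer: $-272$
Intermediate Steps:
$z = 4$
$x = -12$ ($x = \left(2 + 4\right) \left(-2\right) = 6 \left(-2\right) = -12$)
$W{\left(p \right)} = p + \left(-12 + p\right) \left(5 + p\right)$ ($W{\left(p \right)} = p + \left(p - 12\right) \left(p + 5\right) = p + \left(-12 + p\right) \left(5 + p\right)$)
$4 W{\left(z \right)} = 4 \left(-60 + 4^{2} - 24\right) = 4 \left(-60 + 16 - 24\right) = 4 \left(-68\right) = -272$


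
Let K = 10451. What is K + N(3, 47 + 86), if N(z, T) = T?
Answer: 10584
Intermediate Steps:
K + N(3, 47 + 86) = 10451 + (47 + 86) = 10451 + 133 = 10584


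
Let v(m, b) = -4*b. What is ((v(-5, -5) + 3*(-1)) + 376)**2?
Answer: 154449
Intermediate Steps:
((v(-5, -5) + 3*(-1)) + 376)**2 = ((-4*(-5) + 3*(-1)) + 376)**2 = ((20 - 3) + 376)**2 = (17 + 376)**2 = 393**2 = 154449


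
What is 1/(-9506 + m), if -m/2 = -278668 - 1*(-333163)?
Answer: -1/118496 ≈ -8.4391e-6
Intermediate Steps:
m = -108990 (m = -2*(-278668 - 1*(-333163)) = -2*(-278668 + 333163) = -2*54495 = -108990)
1/(-9506 + m) = 1/(-9506 - 108990) = 1/(-118496) = -1/118496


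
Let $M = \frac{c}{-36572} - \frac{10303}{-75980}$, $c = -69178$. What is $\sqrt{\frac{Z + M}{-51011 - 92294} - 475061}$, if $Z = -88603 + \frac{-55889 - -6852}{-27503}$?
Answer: $\frac{i \sqrt{35612925890443448119610191445946234100647}}{273797464022371310} \approx 689.25 i$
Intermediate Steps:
$M = \frac{1408236439}{694685140}$ ($M = - \frac{69178}{-36572} - \frac{10303}{-75980} = \left(-69178\right) \left(- \frac{1}{36572}\right) - - \frac{10303}{75980} = \frac{34589}{18286} + \frac{10303}{75980} = \frac{1408236439}{694685140} \approx 2.0272$)
$Z = - \frac{2436799272}{27503}$ ($Z = -88603 + \left(-55889 + 6852\right) \left(- \frac{1}{27503}\right) = -88603 - - \frac{49037}{27503} = -88603 + \frac{49037}{27503} = - \frac{2436799272}{27503} \approx -88601.0$)
$\sqrt{\frac{Z + M}{-51011 - 92294} - 475061} = \sqrt{\frac{- \frac{2436799272}{27503} + \frac{1408236439}{694685140}}{-51011 - 92294} - 475061} = \sqrt{- \frac{1692769512694436263}{19105925405420 \left(-143305\right)} - 475061} = \sqrt{\left(- \frac{1692769512694436263}{19105925405420}\right) \left(- \frac{1}{143305}\right) - 475061} = \sqrt{\frac{1692769512694436263}{2737974640223713100} - 475061} = \sqrt{- \frac{1300703277789804674562837}{2737974640223713100}} = \frac{i \sqrt{35612925890443448119610191445946234100647}}{273797464022371310}$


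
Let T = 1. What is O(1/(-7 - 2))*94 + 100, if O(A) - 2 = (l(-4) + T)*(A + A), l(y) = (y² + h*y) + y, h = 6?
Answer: 4660/9 ≈ 517.78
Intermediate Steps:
l(y) = y² + 7*y (l(y) = (y² + 6*y) + y = y² + 7*y)
O(A) = 2 - 22*A (O(A) = 2 + (-4*(7 - 4) + 1)*(A + A) = 2 + (-4*3 + 1)*(2*A) = 2 + (-12 + 1)*(2*A) = 2 - 22*A)
O(1/(-7 - 2))*94 + 100 = (2 - 22/(-7 - 2))*94 + 100 = (2 - 22/(-9))*94 + 100 = (2 - 22*(-⅑))*94 + 100 = (2 + 22/9)*94 + 100 = (40/9)*94 + 100 = 3760/9 + 100 = 4660/9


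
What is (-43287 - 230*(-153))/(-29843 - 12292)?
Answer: 2699/14045 ≈ 0.19217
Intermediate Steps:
(-43287 - 230*(-153))/(-29843 - 12292) = (-43287 + 35190)/(-42135) = -8097*(-1/42135) = 2699/14045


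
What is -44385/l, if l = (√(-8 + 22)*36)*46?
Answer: -14795*√14/7728 ≈ -7.1633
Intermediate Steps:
l = 1656*√14 (l = (√14*36)*46 = (36*√14)*46 = 1656*√14 ≈ 6196.2)
-44385/l = -44385*√14/23184 = -14795*√14/7728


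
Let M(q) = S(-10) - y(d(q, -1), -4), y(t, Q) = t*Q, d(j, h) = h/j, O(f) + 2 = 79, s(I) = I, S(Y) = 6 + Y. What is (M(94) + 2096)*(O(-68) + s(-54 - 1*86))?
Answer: -6194286/47 ≈ -1.3179e+5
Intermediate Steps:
O(f) = 77 (O(f) = -2 + 79 = 77)
y(t, Q) = Q*t
M(q) = -4 - 4/q (M(q) = (6 - 10) - (-4)*(-1/q) = -4 - 4/q)
(M(94) + 2096)*(O(-68) + s(-54 - 1*86)) = ((-4 - 4/94) + 2096)*(77 + (-54 - 1*86)) = ((-4 - 4*1/94) + 2096)*(77 + (-54 - 86)) = ((-4 - 2/47) + 2096)*(77 - 140) = (-190/47 + 2096)*(-63) = (98322/47)*(-63) = -6194286/47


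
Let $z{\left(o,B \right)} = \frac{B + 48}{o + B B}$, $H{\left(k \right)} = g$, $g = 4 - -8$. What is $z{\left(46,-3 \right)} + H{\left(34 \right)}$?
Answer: $\frac{141}{11} \approx 12.818$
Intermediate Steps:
$g = 12$ ($g = 4 + 8 = 12$)
$H{\left(k \right)} = 12$
$z{\left(o,B \right)} = \frac{48 + B}{o + B^{2}}$
$z{\left(46,-3 \right)} + H{\left(34 \right)} = \frac{48 - 3}{46 + \left(-3\right)^{2}} + 12 = \frac{1}{46 + 9} \cdot 45 + 12 = \frac{1}{55} \cdot 45 + 12 = \frac{9}{11} + 12 = \frac{141}{11}$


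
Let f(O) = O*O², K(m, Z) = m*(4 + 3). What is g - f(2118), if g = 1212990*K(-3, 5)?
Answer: -9526659822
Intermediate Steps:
K(m, Z) = 7*m (K(m, Z) = m*7 = 7*m)
f(O) = O³
g = -25472790 (g = 1212990*(7*(-3)) = 1212990*(-21) = -25472790)
g - f(2118) = -25472790 - 1*2118³ = -25472790 - 1*9501187032 = -25472790 - 9501187032 = -9526659822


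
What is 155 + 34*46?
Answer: 1719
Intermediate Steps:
155 + 34*46 = 155 + 1564 = 1719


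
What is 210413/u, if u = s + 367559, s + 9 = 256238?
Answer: 210413/623788 ≈ 0.33732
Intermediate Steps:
s = 256229 (s = -9 + 256238 = 256229)
u = 623788 (u = 256229 + 367559 = 623788)
210413/u = 210413/623788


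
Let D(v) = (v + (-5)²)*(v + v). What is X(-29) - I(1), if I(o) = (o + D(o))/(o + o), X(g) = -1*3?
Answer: -59/2 ≈ -29.500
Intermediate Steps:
X(g) = -3
D(v) = 2*v*(25 + v) (D(v) = (v + 25)*(2*v) = (25 + v)*(2*v) = 2*v*(25 + v))
I(o) = (o + 2*o*(25 + o))/(2*o) (I(o) = (o + 2*o*(25 + o))/(o + o) = (o + 2*o*(25 + o))/((2*o)) = (o + 2*o*(25 + o))*(1/(2*o)) = (o + 2*o*(25 + o))/(2*o))
X(-29) - I(1) = -3 - (51/2 + 1) = -3 - 1*53/2 = -3 - 53/2 = -59/2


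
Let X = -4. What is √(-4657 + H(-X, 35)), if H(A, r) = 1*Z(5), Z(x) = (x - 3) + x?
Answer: 5*I*√186 ≈ 68.191*I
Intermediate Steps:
Z(x) = -3 + 2*x (Z(x) = (-3 + x) + x = -3 + 2*x)
H(A, r) = 7 (H(A, r) = 1*(-3 + 2*5) = 1*(-3 + 10) = 1*7 = 7)
√(-4657 + H(-X, 35)) = √(-4657 + 7) = √(-4650) = 5*I*√186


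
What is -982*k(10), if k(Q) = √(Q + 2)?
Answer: -1964*√3 ≈ -3401.7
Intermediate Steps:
k(Q) = √(2 + Q)
-982*k(10) = -982*√(2 + 10) = -1964*√3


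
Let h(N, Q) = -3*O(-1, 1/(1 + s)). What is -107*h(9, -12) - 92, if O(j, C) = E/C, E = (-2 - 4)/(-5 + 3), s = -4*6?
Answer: -22241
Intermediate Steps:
s = -24
E = 3 (E = -6/(-2) = -6*(-1/2) = 3)
O(j, C) = 3/C
h(N, Q) = 207 (h(N, Q) = -9/(1/(1 - 24)) = -9/(1/(-23)) = -9/(-1/23) = -9*(-23) = -3*(-69) = 207)
-107*h(9, -12) - 92 = -107*207 - 92 = -22149 - 92 = -22241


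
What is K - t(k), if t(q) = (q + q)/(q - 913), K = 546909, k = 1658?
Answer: 407443889/745 ≈ 5.4690e+5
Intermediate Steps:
t(q) = 2*q/(-913 + q) (t(q) = (2*q)/(-913 + q) = 2*q/(-913 + q))
K - t(k) = 546909 - 2*1658/(-913 + 1658) = 546909 - 2*1658/745 = 546909 - 1*3316/745 = 546909 - 3316/745 = 407443889/745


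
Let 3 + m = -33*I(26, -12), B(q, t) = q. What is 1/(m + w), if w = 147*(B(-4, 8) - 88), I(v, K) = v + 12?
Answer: -1/14781 ≈ -6.7654e-5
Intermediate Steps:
I(v, K) = 12 + v
m = -1257 (m = -3 - 33*(12 + 26) = -3 - 33*38 = -3 - 1254 = -1257)
w = -13524 (w = 147*(-4 - 88) = 147*(-92) = -13524)
1/(m + w) = 1/(-1257 - 13524) = 1/(-14781) = -1/14781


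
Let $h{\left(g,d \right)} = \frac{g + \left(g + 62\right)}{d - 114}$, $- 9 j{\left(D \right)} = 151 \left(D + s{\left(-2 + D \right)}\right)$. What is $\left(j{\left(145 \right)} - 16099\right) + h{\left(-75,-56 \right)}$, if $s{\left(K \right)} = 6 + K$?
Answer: $- \frac{5362943}{255} \approx -21031.0$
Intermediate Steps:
$j{\left(D \right)} = - \frac{604}{9} - \frac{302 D}{9}$ ($j{\left(D \right)} = - \frac{151 \left(D + \left(6 + \left(-2 + D\right)\right)\right)}{9} = - \frac{151 \left(D + \left(4 + D\right)\right)}{9} = - \frac{151 \left(4 + 2 D\right)}{9} = - \frac{604 + 302 D}{9} = - \frac{604}{9} - \frac{302 D}{9}$)
$h{\left(g,d \right)} = \frac{62 + 2 g}{-114 + d}$ ($h{\left(g,d \right)} = \frac{g + \left(62 + g\right)}{-114 + d} = \frac{62 + 2 g}{-114 + d}$)
$\left(j{\left(145 \right)} - 16099\right) + h{\left(-75,-56 \right)} = \left(\left(- \frac{604}{9} - \frac{43790}{9}\right) - 16099\right) + \frac{2 \left(31 - 75\right)}{-114 - 56} = \left(\left(- \frac{604}{9} - \frac{43790}{9}\right) - 16099\right) + 2 \frac{1}{-170} \left(-44\right) = \left(- \frac{14798}{3} - 16099\right) + 2 \left(- \frac{1}{170}\right) \left(-44\right) = - \frac{63095}{3} + \frac{44}{85} = - \frac{5362943}{255}$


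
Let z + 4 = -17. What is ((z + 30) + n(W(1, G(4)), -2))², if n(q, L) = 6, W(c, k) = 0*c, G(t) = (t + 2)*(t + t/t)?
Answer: 225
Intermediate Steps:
z = -21 (z = -4 - 17 = -21)
G(t) = (1 + t)*(2 + t) (G(t) = (2 + t)*(t + 1) = (2 + t)*(1 + t) = (1 + t)*(2 + t))
W(c, k) = 0
((z + 30) + n(W(1, G(4)), -2))² = ((-21 + 30) + 6)² = (9 + 6)² = 15² = 225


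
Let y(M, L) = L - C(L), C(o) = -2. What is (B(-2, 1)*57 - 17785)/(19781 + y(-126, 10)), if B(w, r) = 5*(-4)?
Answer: -18925/19793 ≈ -0.95615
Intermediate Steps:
B(w, r) = -20
y(M, L) = 2 + L (y(M, L) = L - 1*(-2) = L + 2 = 2 + L)
(B(-2, 1)*57 - 17785)/(19781 + y(-126, 10)) = (-20*57 - 17785)/(19781 + (2 + 10)) = (-1140 - 17785)/(19781 + 12) = -18925/19793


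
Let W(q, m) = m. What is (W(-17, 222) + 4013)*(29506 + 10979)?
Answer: 171453975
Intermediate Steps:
(W(-17, 222) + 4013)*(29506 + 10979) = (222 + 4013)*(29506 + 10979) = 4235*40485 = 171453975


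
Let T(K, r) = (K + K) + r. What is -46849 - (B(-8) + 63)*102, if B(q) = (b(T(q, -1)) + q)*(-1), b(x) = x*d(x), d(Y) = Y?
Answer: -24613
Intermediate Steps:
T(K, r) = r + 2*K (T(K, r) = 2*K + r = r + 2*K)
b(x) = x² (b(x) = x*x = x²)
B(q) = -q - (-1 + 2*q)² (B(q) = ((-1 + 2*q)² + q)*(-1) = (q + (-1 + 2*q)²)*(-1) = -q - (-1 + 2*q)²)
-46849 - (B(-8) + 63)*102 = -46849 - ((-1*(-8) - (-1 + 2*(-8))²) + 63)*102 = -46849 - ((8 - (-1 - 16)²) + 63)*102 = -46849 - ((8 - 1*(-17)²) + 63)*102 = -46849 - ((8 - 1*289) + 63)*102 = -46849 - ((8 - 289) + 63)*102 = -46849 - (-281 + 63)*102 = -46849 - (-218)*102 = -46849 - 1*(-22236) = -46849 + 22236 = -24613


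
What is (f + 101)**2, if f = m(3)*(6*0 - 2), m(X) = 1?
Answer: 9801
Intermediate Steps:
f = -2 (f = 1*(6*0 - 2) = 1*(0 - 2) = 1*(-2) = -2)
(f + 101)**2 = (-2 + 101)**2 = 99**2 = 9801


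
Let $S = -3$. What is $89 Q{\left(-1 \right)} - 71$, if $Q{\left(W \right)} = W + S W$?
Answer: $107$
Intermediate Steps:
$Q{\left(W \right)} = - 2 W$ ($Q{\left(W \right)} = W - 3 W = - 2 W$)
$89 Q{\left(-1 \right)} - 71 = 89 \left(\left(-2\right) \left(-1\right)\right) - 71 = 89 \cdot 2 - 71 = 178 - 71 = 107$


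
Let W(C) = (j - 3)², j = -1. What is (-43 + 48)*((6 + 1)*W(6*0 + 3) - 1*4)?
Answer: 540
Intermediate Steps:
W(C) = 16 (W(C) = (-1 - 3)² = (-4)² = 16)
(-43 + 48)*((6 + 1)*W(6*0 + 3) - 1*4) = (-43 + 48)*((6 + 1)*16 - 1*4) = 5*(7*16 - 4) = 5*(112 - 4) = 5*108 = 540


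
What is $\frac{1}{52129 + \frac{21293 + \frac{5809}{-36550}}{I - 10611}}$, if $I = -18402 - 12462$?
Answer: $\frac{1515911250}{79022159297909} \approx 1.9183 \cdot 10^{-5}$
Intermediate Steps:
$I = -30864$ ($I = -18402 - 12462 = -30864$)
$\frac{1}{52129 + \frac{21293 + \frac{5809}{-36550}}{I - 10611}} = \frac{1}{52129 + \frac{21293 + \frac{5809}{-36550}}{-30864 - 10611}} = \frac{1}{52129 + \frac{21293 + 5809 \left(- \frac{1}{36550}\right)}{-41475}} = \frac{1}{52129 + \left(21293 - \frac{5809}{36550}\right) \left(- \frac{1}{41475}\right)} = \frac{1}{52129 + \frac{778253341}{36550} \left(- \frac{1}{41475}\right)} = \frac{1}{52129 - \frac{778253341}{1515911250}} = \frac{1}{\frac{79022159297909}{1515911250}} = \frac{1515911250}{79022159297909}$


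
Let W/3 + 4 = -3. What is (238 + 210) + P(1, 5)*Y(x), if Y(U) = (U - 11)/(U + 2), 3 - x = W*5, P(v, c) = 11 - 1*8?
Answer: 49571/110 ≈ 450.65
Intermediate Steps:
W = -21 (W = -12 + 3*(-3) = -12 - 9 = -21)
P(v, c) = 3 (P(v, c) = 11 - 8 = 3)
x = 108 (x = 3 - (-21)*5 = 3 - 1*(-105) = 3 + 105 = 108)
Y(U) = (-11 + U)/(2 + U)
(238 + 210) + P(1, 5)*Y(x) = (238 + 210) + 3*((-11 + 108)/(2 + 108)) = 448 + 3*(97/110) = 448 + 291/110 = 49571/110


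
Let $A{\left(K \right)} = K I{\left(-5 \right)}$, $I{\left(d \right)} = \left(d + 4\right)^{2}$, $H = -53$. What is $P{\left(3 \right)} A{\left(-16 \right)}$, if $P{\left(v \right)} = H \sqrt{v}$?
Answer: $848 \sqrt{3} \approx 1468.8$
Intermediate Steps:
$I{\left(d \right)} = \left(4 + d\right)^{2}$
$A{\left(K \right)} = K$ ($A{\left(K \right)} = K \left(4 - 5\right)^{2} = K \left(-1\right)^{2} = K 1 = K$)
$P{\left(v \right)} = - 53 \sqrt{v}$
$P{\left(3 \right)} A{\left(-16 \right)} = - 53 \sqrt{3} \left(-16\right) = 848 \sqrt{3}$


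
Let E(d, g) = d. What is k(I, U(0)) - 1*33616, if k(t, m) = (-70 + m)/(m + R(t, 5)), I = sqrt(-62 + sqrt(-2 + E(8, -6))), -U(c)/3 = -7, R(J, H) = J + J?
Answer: -33616 - 49/(21 + 2*I*sqrt(62 - sqrt(6))) ≈ -33618.0 + 1.1134*I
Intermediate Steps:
R(J, H) = 2*J
U(c) = 21 (U(c) = -3*(-7) = 21)
I = sqrt(-62 + sqrt(6)) (I = sqrt(-62 + sqrt(-2 + 8)) = sqrt(-62 + sqrt(6)) ≈ 7.7169*I)
k(t, m) = (-70 + m)/(m + 2*t)
k(I, U(0)) - 1*33616 = (-70 + 21)/(21 + 2*sqrt(-62 + sqrt(6))) - 1*33616 = -49/(21 + 2*sqrt(-62 + sqrt(6))) - 33616 = -33616 - 49/(21 + 2*sqrt(-62 + sqrt(6)))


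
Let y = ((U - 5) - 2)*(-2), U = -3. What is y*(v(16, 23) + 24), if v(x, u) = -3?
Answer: 420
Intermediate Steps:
y = 20 (y = ((-3 - 5) - 2)*(-2) = (-8 - 2)*(-2) = -10*(-2) = 20)
y*(v(16, 23) + 24) = 20*(-3 + 24) = 20*21 = 420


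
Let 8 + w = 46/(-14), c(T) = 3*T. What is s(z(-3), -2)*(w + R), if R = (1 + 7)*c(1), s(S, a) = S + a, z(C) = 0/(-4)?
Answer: -178/7 ≈ -25.429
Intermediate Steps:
z(C) = 0 (z(C) = 0*(-1/4) = 0)
R = 24 (R = (1 + 7)*(3*1) = 8*3 = 24)
w = -79/7 (w = -8 + 46/(-14) = -8 + 46*(-1/14) = -8 - 23/7 = -79/7 ≈ -11.286)
s(z(-3), -2)*(w + R) = (0 - 2)*(-79/7 + 24) = -2*89/7 = -178/7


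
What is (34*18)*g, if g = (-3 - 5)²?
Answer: 39168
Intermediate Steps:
g = 64 (g = (-8)² = 64)
(34*18)*g = (34*18)*64 = 612*64 = 39168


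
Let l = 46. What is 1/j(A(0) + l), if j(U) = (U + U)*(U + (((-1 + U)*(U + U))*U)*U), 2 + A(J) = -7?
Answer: 1/269881922 ≈ 3.7053e-9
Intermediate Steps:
A(J) = -9 (A(J) = -2 - 7 = -9)
j(U) = 2*U*(U + 2*U³*(-1 + U)) (j(U) = (2*U)*(U + (((-1 + U)*(2*U))*U)*U) = (2*U)*(U + ((2*U*(-1 + U))*U)*U) = (2*U)*(U + (2*U²*(-1 + U))*U) = (2*U)*(U + 2*U³*(-1 + U)) = 2*U*(U + 2*U³*(-1 + U)))
1/j(A(0) + l) = 1/((-9 + 46)²*(2 - 4*(-9 + 46)² + 4*(-9 + 46)³)) = 1/(37²*(2 - 4*37² + 4*37³)) = 1/(1369*(2 - 4*1369 + 4*50653)) = 1/(1369*(2 - 5476 + 202612)) = 1/(1369*197138) = 1/269881922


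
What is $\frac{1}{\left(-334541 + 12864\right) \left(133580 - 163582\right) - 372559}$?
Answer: $\frac{1}{9650580795} \approx 1.0362 \cdot 10^{-10}$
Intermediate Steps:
$\frac{1}{\left(-334541 + 12864\right) \left(133580 - 163582\right) - 372559} = \frac{1}{\left(-321677\right) \left(-30002\right) - 372559} = \frac{1}{9650953354 - 372559} = \frac{1}{9650580795}$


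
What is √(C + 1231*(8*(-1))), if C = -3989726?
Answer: I*√3999574 ≈ 1999.9*I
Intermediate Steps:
√(C + 1231*(8*(-1))) = √(-3989726 + 1231*(8*(-1))) = √(-3989726 + 1231*(-8)) = √(-3989726 - 9848) = √(-3999574) = I*√3999574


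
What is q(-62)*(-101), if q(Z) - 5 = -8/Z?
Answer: -16059/31 ≈ -518.03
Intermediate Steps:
q(Z) = 5 - 8/Z
q(-62)*(-101) = (5 - 8/(-62))*(-101) = (5 - 8*(-1/62))*(-101) = (5 + 4/31)*(-101) = (159/31)*(-101) = -16059/31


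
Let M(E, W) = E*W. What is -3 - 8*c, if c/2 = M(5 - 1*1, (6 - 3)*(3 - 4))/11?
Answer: 159/11 ≈ 14.455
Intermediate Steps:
c = -24/11 (c = 2*(((5 - 1*1)*((6 - 3)*(3 - 4)))/11) = 2*(((5 - 1)*(3*(-1)))*(1/11)) = 2*((4*(-3))*(1/11)) = 2*(-12*1/11) = 2*(-12/11) = -24/11 ≈ -2.1818)
-3 - 8*c = -3 - 8*(-24/11) = -3 + 192/11 = 159/11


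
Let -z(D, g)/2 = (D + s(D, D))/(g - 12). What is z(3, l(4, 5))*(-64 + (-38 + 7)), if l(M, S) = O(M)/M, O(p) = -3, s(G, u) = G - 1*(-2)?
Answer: -6080/51 ≈ -119.22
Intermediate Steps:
s(G, u) = 2 + G (s(G, u) = G + 2 = 2 + G)
l(M, S) = -3/M
z(D, g) = -2*(2 + 2*D)/(-12 + g) (z(D, g) = -2*(D + (2 + D))/(g - 12) = -2*(2 + 2*D)/(-12 + g))
z(3, l(4, 5))*(-64 + (-38 + 7)) = (4*(-1 - 1*3)/(-12 - 3/4))*(-64 + (-38 + 7)) = (4*(-1 - 3)/(-12 - 3*¼))*(-64 - 31) = (4*(-4)/(-12 - ¾))*(-95) = (4*(-4)/(-51/4))*(-95) = (4*(-4/51)*(-4))*(-95) = (64/51)*(-95) = -6080/51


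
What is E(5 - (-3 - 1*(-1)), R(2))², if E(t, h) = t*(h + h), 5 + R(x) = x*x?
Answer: 196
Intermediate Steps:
R(x) = -5 + x² (R(x) = -5 + x*x = -5 + x²)
E(t, h) = 2*h*t (E(t, h) = t*(2*h) = 2*h*t)
E(5 - (-3 - 1*(-1)), R(2))² = (2*(-5 + 2²)*(5 - (-3 - 1*(-1))))² = (2*(-5 + 4)*(5 - (-3 + 1)))² = (2*(-1)*(5 - 1*(-2)))² = (2*(-1)*(5 + 2))² = (2*(-1)*7)² = (-14)² = 196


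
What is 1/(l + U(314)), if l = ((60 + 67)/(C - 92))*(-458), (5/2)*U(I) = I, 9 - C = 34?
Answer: 585/364306 ≈ 0.0016058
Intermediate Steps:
C = -25 (C = 9 - 1*34 = 9 - 34 = -25)
U(I) = 2*I/5
l = 58166/117 (l = ((60 + 67)/(-25 - 92))*(-458) = (127/(-117))*(-458) = (127*(-1/117))*(-458) = -127/117*(-458) = 58166/117 ≈ 497.15)
1/(l + U(314)) = 1/(58166/117 + (⅖)*314) = 1/(58166/117 + 628/5) = 1/(364306/585) = 585/364306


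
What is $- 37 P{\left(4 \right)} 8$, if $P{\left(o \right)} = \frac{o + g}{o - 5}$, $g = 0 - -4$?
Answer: $2368$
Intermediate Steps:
$g = 4$ ($g = 0 + 4 = 4$)
$P{\left(o \right)} = \frac{4 + o}{-5 + o}$ ($P{\left(o \right)} = \frac{o + 4}{o - 5} = \frac{4 + o}{-5 + o}$)
$- 37 P{\left(4 \right)} 8 = - 37 \frac{4 + 4}{-5 + 4} \cdot 8 = - 37 \frac{1}{-1} \cdot 8 \cdot 8 = - 37 \left(\left(-1\right) 8\right) 8 = \left(-37\right) \left(-8\right) 8 = 296 \cdot 8 = 2368$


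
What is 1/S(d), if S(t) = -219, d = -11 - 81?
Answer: -1/219 ≈ -0.0045662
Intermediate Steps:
d = -92
1/S(d) = 1/(-219) = -1/219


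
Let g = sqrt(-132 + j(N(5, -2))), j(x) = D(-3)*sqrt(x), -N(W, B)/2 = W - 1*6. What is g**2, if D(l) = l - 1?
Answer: -132 - 4*sqrt(2) ≈ -137.66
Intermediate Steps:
D(l) = -1 + l
N(W, B) = 12 - 2*W (N(W, B) = -2*(W - 1*6) = -2*(W - 6) = -2*(-6 + W) = 12 - 2*W)
j(x) = -4*sqrt(x) (j(x) = (-1 - 3)*sqrt(x) = -4*sqrt(x))
g = sqrt(-132 - 4*sqrt(2)) (g = sqrt(-132 - 4*sqrt(12 - 2*5)) = sqrt(-132 - 4*sqrt(12 - 10)) = sqrt(-132 - 4*sqrt(2)) ≈ 11.733*I)
g**2 = (2*sqrt(-33 - sqrt(2)))**2 = -132 - 4*sqrt(2)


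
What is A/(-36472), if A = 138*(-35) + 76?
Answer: 2377/18236 ≈ 0.13035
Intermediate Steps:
A = -4754 (A = -4830 + 76 = -4754)
A/(-36472) = -4754/(-36472) = -4754*(-1/36472) = 2377/18236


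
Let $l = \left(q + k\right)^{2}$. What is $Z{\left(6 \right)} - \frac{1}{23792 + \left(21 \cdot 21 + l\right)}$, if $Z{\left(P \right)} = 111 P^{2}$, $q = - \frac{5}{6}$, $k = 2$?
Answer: $\frac{3486258216}{872437} \approx 3996.0$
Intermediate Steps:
$q = - \frac{5}{6}$ ($q = \left(-5\right) \frac{1}{6} = - \frac{5}{6} \approx -0.83333$)
$l = \frac{49}{36}$ ($l = \left(- \frac{5}{6} + 2\right)^{2} = \left(\frac{7}{6}\right)^{2} = \frac{49}{36} \approx 1.3611$)
$Z{\left(6 \right)} - \frac{1}{23792 + \left(21 \cdot 21 + l\right)} = 111 \cdot 6^{2} - \frac{1}{23792 + \left(21 \cdot 21 + \frac{49}{36}\right)} = 111 \cdot 36 - \frac{1}{23792 + \left(441 + \frac{49}{36}\right)} = 3996 - \frac{1}{23792 + \frac{15925}{36}} = 3996 - \frac{1}{\frac{872437}{36}} = 3996 - \frac{36}{872437} = \frac{3486258216}{872437}$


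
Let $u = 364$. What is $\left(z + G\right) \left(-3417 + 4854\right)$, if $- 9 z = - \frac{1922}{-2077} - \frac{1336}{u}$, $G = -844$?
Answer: $- \frac{22175820404}{18291} \approx -1.2124 \cdot 10^{6}$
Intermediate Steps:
$z = \frac{16736}{54873}$ ($z = - \frac{- \frac{1922}{-2077} - \frac{1336}{364}}{9} = - \frac{\left(-1922\right) \left(- \frac{1}{2077}\right) - \frac{334}{91}}{9} = - \frac{\frac{62}{67} - \frac{334}{91}}{9} = \left(- \frac{1}{9}\right) \left(- \frac{16736}{6097}\right) = \frac{16736}{54873} \approx 0.305$)
$\left(z + G\right) \left(-3417 + 4854\right) = \left(\frac{16736}{54873} - 844\right) \left(-3417 + 4854\right) = \left(- \frac{46296076}{54873}\right) 1437 = - \frac{22175820404}{18291}$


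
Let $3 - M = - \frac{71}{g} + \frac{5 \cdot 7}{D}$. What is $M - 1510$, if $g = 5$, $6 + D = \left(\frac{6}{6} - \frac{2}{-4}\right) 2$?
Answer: $- \frac{22217}{15} \approx -1481.1$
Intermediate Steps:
$D = -3$ ($D = -6 + \left(\frac{6}{6} - \frac{2}{-4}\right) 2 = -6 + \left(6 \cdot \frac{1}{6} - - \frac{1}{2}\right) 2 = -6 + \left(1 + \frac{1}{2}\right) 2 = -6 + \frac{3}{2} \cdot 2 = -6 + 3 = -3$)
$M = \frac{433}{15}$ ($M = 3 - \left(- \frac{71}{5} + \frac{5 \cdot 7}{-3}\right) = 3 - \left(\left(-71\right) \frac{1}{5} + 35 \left(- \frac{1}{3}\right)\right) = 3 - \left(- \frac{71}{5} - \frac{35}{3}\right) = 3 - - \frac{388}{15} = 3 + \frac{388}{15} = \frac{433}{15} \approx 28.867$)
$M - 1510 = \frac{433}{15} - 1510 = - \frac{22217}{15}$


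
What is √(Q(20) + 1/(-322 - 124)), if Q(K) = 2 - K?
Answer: I*√3580934/446 ≈ 4.2429*I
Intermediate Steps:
√(Q(20) + 1/(-322 - 124)) = √((2 - 1*20) + 1/(-322 - 124)) = √((2 - 20) + 1/(-446)) = √(-18 - 1/446) = √(-8029/446) = I*√3580934/446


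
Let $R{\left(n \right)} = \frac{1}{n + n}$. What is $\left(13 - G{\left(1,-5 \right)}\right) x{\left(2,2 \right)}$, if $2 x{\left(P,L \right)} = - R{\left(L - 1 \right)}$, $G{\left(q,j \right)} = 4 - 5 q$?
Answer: $- \frac{7}{2} \approx -3.5$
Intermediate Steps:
$R{\left(n \right)} = \frac{1}{2 n}$
$x{\left(P,L \right)} = - \frac{1}{4 \left(-1 + L\right)}$ ($x{\left(P,L \right)} = \frac{\left(-1\right) \frac{1}{2 \left(L - 1\right)}}{2} = \frac{\left(-1\right) \frac{1}{2 \left(-1 + L\right)}}{2} = \frac{\left(- \frac{1}{2}\right) \frac{1}{-1 + L}}{2} = - \frac{1}{4 \left(-1 + L\right)}$)
$\left(13 - G{\left(1,-5 \right)}\right) x{\left(2,2 \right)} = \left(13 - \left(4 - 5\right)\right) \left(- \frac{1}{-4 + 4 \cdot 2}\right) = \left(13 - \left(4 - 5\right)\right) \left(- \frac{1}{-4 + 8}\right) = \left(13 - -1\right) \left(- \frac{1}{4}\right) = \left(13 + 1\right) \left(\left(-1\right) \frac{1}{4}\right) = 14 \left(- \frac{1}{4}\right) = - \frac{7}{2}$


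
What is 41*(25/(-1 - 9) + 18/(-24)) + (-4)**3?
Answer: -789/4 ≈ -197.25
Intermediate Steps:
41*(25/(-1 - 9) + 18/(-24)) + (-4)**3 = 41*(25/(-10) + 18*(-1/24)) - 64 = 41*(25*(-1/10) - 3/4) - 64 = 41*(-5/2 - 3/4) - 64 = 41*(-13/4) - 64 = -533/4 - 64 = -789/4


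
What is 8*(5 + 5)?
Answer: 80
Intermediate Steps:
8*(5 + 5) = 8*10 = 80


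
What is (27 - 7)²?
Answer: 400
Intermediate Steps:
(27 - 7)² = 20² = 400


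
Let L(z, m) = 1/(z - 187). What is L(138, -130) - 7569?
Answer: -370882/49 ≈ -7569.0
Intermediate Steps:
L(z, m) = 1/(-187 + z)
L(138, -130) - 7569 = 1/(-187 + 138) - 7569 = 1/(-49) - 7569 = -1/49 - 7569 = -370882/49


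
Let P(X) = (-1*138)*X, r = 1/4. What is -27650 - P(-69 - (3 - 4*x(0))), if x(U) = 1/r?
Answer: -35378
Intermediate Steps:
r = 1/4 ≈ 0.25000
x(U) = 4 (x(U) = 1/(1/4) = 4)
P(X) = -138*X
-27650 - P(-69 - (3 - 4*x(0))) = -27650 - (-138)*(-69 - (3 - 4*4)) = -27650 - (-138)*(-69 - (3 - 16)) = -27650 - (-138)*(-69 - 1*(-13)) = -27650 - (-138)*(-69 + 13) = -27650 - (-138)*(-56) = -27650 - 1*7728 = -27650 - 7728 = -35378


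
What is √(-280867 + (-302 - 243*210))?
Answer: 3*I*√36911 ≈ 576.37*I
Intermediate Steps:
√(-280867 + (-302 - 243*210)) = √(-280867 + (-302 - 51030)) = √(-280867 - 51332) = √(-332199) = 3*I*√36911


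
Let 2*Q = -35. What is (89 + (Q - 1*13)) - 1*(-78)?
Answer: 273/2 ≈ 136.50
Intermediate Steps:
Q = -35/2 (Q = (½)*(-35) = -35/2 ≈ -17.500)
(89 + (Q - 1*13)) - 1*(-78) = (89 + (-35/2 - 1*13)) - 1*(-78) = (89 + (-35/2 - 13)) + 78 = (89 - 61/2) + 78 = 117/2 + 78 = 273/2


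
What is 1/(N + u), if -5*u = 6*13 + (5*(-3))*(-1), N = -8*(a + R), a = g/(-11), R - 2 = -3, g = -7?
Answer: -55/863 ≈ -0.063731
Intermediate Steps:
R = -1 (R = 2 - 3 = -1)
a = 7/11 (a = -7/(-11) = -7*(-1/11) = 7/11 ≈ 0.63636)
N = 32/11 (N = -8*(7/11 - 1) = -8*(-4/11) = 32/11 ≈ 2.9091)
u = -93/5 (u = -(6*13 + (5*(-3))*(-1))/5 = -(78 - 15*(-1))/5 = -(78 + 15)/5 = -⅕*93 = -93/5 ≈ -18.600)
1/(N + u) = 1/(32/11 - 93/5) = 1/(-863/55) = -55/863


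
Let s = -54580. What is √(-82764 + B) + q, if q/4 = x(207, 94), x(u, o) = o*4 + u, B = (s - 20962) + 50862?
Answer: 2332 + 2*I*√26861 ≈ 2332.0 + 327.79*I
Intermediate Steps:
B = -24680 (B = (-54580 - 20962) + 50862 = -75542 + 50862 = -24680)
x(u, o) = u + 4*o (x(u, o) = 4*o + u = u + 4*o)
q = 2332 (q = 4*(207 + 4*94) = 4*(207 + 376) = 4*583 = 2332)
√(-82764 + B) + q = √(-82764 - 24680) + 2332 = √(-107444) + 2332 = 2*I*√26861 + 2332 = 2332 + 2*I*√26861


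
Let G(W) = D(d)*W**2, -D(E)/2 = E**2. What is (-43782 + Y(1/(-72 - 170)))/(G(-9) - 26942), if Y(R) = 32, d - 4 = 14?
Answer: 4375/7943 ≈ 0.55080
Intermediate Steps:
d = 18 (d = 4 + 14 = 18)
D(E) = -2*E**2
G(W) = -648*W**2 (G(W) = (-2*18**2)*W**2 = (-2*324)*W**2 = -648*W**2)
(-43782 + Y(1/(-72 - 170)))/(G(-9) - 26942) = (-43782 + 32)/(-648*(-9)**2 - 26942) = -43750/(-648*81 - 26942) = -43750/(-52488 - 26942) = -43750/(-79430) = -43750*(-1/79430) = 4375/7943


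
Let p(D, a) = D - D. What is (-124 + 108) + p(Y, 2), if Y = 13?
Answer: -16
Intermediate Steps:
p(D, a) = 0
(-124 + 108) + p(Y, 2) = (-124 + 108) + 0 = -16 + 0 = -16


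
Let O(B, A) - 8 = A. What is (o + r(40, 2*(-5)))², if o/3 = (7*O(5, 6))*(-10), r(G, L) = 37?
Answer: 8427409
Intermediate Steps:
O(B, A) = 8 + A
o = -2940 (o = 3*((7*(8 + 6))*(-10)) = 3*((7*14)*(-10)) = 3*(98*(-10)) = 3*(-980) = -2940)
(o + r(40, 2*(-5)))² = (-2940 + 37)² = (-2903)² = 8427409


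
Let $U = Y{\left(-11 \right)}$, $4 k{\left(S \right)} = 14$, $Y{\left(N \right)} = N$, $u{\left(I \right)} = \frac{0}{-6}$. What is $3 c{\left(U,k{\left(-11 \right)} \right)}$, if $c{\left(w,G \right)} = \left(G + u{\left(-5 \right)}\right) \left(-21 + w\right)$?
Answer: $-336$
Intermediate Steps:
$u{\left(I \right)} = 0$ ($u{\left(I \right)} = 0 \left(- \frac{1}{6}\right) = 0$)
$k{\left(S \right)} = \frac{7}{2}$ ($k{\left(S \right)} = \frac{1}{4} \cdot 14 = \frac{7}{2}$)
$U = -11$
$c{\left(w,G \right)} = G \left(-21 + w\right)$ ($c{\left(w,G \right)} = \left(G + 0\right) \left(-21 + w\right) = G \left(-21 + w\right)$)
$3 c{\left(U,k{\left(-11 \right)} \right)} = 3 \frac{7 \left(-21 - 11\right)}{2} = 3 \cdot \frac{7}{2} \left(-32\right) = 3 \left(-112\right) = -336$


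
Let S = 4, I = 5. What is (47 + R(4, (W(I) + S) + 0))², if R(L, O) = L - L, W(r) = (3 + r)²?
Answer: 2209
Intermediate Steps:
R(L, O) = 0
(47 + R(4, (W(I) + S) + 0))² = (47 + 0)² = 47² = 2209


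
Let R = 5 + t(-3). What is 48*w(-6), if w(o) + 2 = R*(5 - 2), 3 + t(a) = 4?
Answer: 768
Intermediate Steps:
t(a) = 1 (t(a) = -3 + 4 = 1)
R = 6 (R = 5 + 1 = 6)
w(o) = 16 (w(o) = -2 + 6*(5 - 2) = -2 + 6*3 = -2 + 18 = 16)
48*w(-6) = 48*16 = 768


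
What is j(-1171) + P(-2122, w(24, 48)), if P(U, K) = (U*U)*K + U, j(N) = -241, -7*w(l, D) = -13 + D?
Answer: -22516783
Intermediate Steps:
w(l, D) = 13/7 - D/7 (w(l, D) = -(-13 + D)/7 = 13/7 - D/7)
P(U, K) = U + K*U² (P(U, K) = U²*K + U = K*U² + U = U + K*U²)
j(-1171) + P(-2122, w(24, 48)) = -241 - 2122*(1 + (13/7 - ⅐*48)*(-2122)) = -241 - 2122*(1 + (13/7 - 48/7)*(-2122)) = -241 - 2122*(1 - 5*(-2122)) = -241 - 2122*(1 + 10610) = -241 - 2122*10611 = -241 - 22516542 = -22516783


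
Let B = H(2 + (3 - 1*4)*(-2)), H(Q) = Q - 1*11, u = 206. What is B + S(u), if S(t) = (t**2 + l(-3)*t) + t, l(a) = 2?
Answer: 43047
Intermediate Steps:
S(t) = t**2 + 3*t (S(t) = (t**2 + 2*t) + t = t**2 + 3*t)
H(Q) = -11 + Q (H(Q) = Q - 11 = -11 + Q)
B = -7 (B = -11 + (2 + (3 - 1*4)*(-2)) = -11 + (2 + (3 - 4)*(-2)) = -11 + (2 - 1*(-2)) = -11 + (2 + 2) = -11 + 4 = -7)
B + S(u) = -7 + 206*(3 + 206) = -7 + 206*209 = -7 + 43054 = 43047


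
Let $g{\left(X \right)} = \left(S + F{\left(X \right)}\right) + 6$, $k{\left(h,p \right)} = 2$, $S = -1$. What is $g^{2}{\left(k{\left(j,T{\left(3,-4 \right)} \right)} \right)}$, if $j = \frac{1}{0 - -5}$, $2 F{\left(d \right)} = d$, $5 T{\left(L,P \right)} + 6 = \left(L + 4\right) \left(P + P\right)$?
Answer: $36$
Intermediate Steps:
$T{\left(L,P \right)} = - \frac{6}{5} + \frac{2 P \left(4 + L\right)}{5}$ ($T{\left(L,P \right)} = - \frac{6}{5} + \frac{\left(L + 4\right) \left(P + P\right)}{5} = - \frac{6}{5} + \frac{\left(4 + L\right) 2 P}{5} = - \frac{6}{5} + \frac{2 P \left(4 + L\right)}{5}$)
$F{\left(d \right)} = \frac{d}{2}$
$j = \frac{1}{5}$ ($j = \frac{1}{0 + 5} = \frac{1}{5} \approx 0.2$)
$g{\left(X \right)} = 5 + \frac{X}{2}$ ($g{\left(X \right)} = \left(-1 + \frac{X}{2}\right) + 6 = 5 + \frac{X}{2}$)
$g^{2}{\left(k{\left(j,T{\left(3,-4 \right)} \right)} \right)} = \left(5 + \frac{1}{2} \cdot 2\right)^{2} = \left(5 + 1\right)^{2} = 6^{2} = 36$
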